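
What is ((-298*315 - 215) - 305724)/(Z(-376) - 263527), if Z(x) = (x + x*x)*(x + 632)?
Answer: -399809/35832473 ≈ -0.011158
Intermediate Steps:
Z(x) = (632 + x)*(x + x²) (Z(x) = (x + x²)*(632 + x) = (632 + x)*(x + x²))
((-298*315 - 215) - 305724)/(Z(-376) - 263527) = ((-298*315 - 215) - 305724)/(-376*(632 + (-376)² + 633*(-376)) - 263527) = ((-93870 - 215) - 305724)/(-376*(632 + 141376 - 238008) - 263527) = (-94085 - 305724)/(-376*(-96000) - 263527) = -399809/(36096000 - 263527) = -399809/35832473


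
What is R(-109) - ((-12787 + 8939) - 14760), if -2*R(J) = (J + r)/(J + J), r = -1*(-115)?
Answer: 4056547/218 ≈ 18608.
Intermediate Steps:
r = 115
R(J) = -(115 + J)/(4*J) (R(J) = -(J + 115)/(2*(J + J)) = -(115 + J)/(2*(2*J)) = -(115 + J)*1/(2*J)/2 = -(115 + J)/(4*J))
R(-109) - ((-12787 + 8939) - 14760) = (1/4)*(-115 - 1*(-109))/(-109) - ((-12787 + 8939) - 14760) = (1/4)*(-1/109)*(-115 + 109) - (-3848 - 14760) = (1/4)*(-1/109)*(-6) - 1*(-18608) = 3/218 + 18608 = 4056547/218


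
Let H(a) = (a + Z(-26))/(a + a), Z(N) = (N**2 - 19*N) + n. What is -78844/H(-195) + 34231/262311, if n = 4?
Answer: 8065876420909/256802469 ≈ 31409.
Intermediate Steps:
Z(N) = 4 + N**2 - 19*N (Z(N) = (N**2 - 19*N) + 4 = 4 + N**2 - 19*N)
H(a) = (1174 + a)/(2*a) (H(a) = (a + (4 + (-26)**2 - 19*(-26)))/(a + a) = (a + (4 + 676 + 494))/((2*a)) = (a + 1174)*(1/(2*a)) = (1174 + a)*(1/(2*a)) = (1174 + a)/(2*a))
-78844/H(-195) + 34231/262311 = -78844*(-390/(1174 - 195)) + 34231/262311 = -78844/((1/2)*(-1/195)*979) + 34231*(1/262311) = -78844/(-979/390) + 34231/262311 = -78844*(-390/979) + 34231/262311 = 30749160/979 + 34231/262311 = 8065876420909/256802469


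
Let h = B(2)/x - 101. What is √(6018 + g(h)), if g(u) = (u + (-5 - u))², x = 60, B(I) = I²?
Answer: √6043 ≈ 77.737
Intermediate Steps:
h = -1514/15 (h = 2²/60 - 101 = 4*(1/60) - 101 = 1/15 - 101 = -1514/15 ≈ -100.93)
g(u) = 25 (g(u) = (-5)² = 25)
√(6018 + g(h)) = √(6018 + 25) = √6043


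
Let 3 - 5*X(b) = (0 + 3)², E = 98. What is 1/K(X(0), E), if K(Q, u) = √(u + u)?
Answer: 1/14 ≈ 0.071429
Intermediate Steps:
X(b) = -6/5 (X(b) = ⅗ - (0 + 3)²/5 = ⅗ - ⅕*3² = ⅗ - ⅕*9 = ⅗ - 9/5 = -6/5)
K(Q, u) = √2*√u (K(Q, u) = √(2*u) = √2*√u)
1/K(X(0), E) = 1/(√2*√98) = 1/(√2*(7*√2)) = 1/14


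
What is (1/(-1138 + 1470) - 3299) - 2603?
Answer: -1959463/332 ≈ -5902.0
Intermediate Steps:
(1/(-1138 + 1470) - 3299) - 2603 = (1/332 - 3299) - 2603 = -1095267/332 - 2603 = -1959463/332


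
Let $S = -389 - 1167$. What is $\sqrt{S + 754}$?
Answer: $i \sqrt{802} \approx 28.32 i$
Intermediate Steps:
$S = -1556$ ($S = -389 - 1167 = -1556$)
$\sqrt{S + 754} = \sqrt{-1556 + 754} = \sqrt{-802} = i \sqrt{802}$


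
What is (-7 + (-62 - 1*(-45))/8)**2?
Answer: 5329/64 ≈ 83.266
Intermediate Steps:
(-7 + (-62 - 1*(-45))/8)**2 = (-7 + (-62 + 45)*(1/8))**2 = (-7 - 17*1/8)**2 = (-7 - 17/8)**2 = (-73/8)**2 = 5329/64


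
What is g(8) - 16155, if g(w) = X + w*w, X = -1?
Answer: -16092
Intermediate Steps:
g(w) = -1 + w² (g(w) = -1 + w*w = -1 + w²)
g(8) - 16155 = (-1 + 8²) - 16155 = (-1 + 64) - 16155 = 63 - 16155 = -16092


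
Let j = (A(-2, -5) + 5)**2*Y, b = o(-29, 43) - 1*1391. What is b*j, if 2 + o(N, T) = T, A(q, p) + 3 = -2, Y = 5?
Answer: 0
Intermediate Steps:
A(q, p) = -5 (A(q, p) = -3 - 2 = -5)
o(N, T) = -2 + T
b = -1350 (b = (-2 + 43) - 1*1391 = 41 - 1391 = -1350)
j = 0 (j = (-5 + 5)**2*5 = 0**2*5 = 0*5 = 0)
b*j = -1350*0 = 0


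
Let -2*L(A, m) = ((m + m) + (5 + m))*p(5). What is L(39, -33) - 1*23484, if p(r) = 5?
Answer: -23249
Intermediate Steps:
L(A, m) = -25/2 - 15*m/2 (L(A, m) = -((m + m) + (5 + m))*5/2 = -(2*m + (5 + m))*5/2 = -(5 + 3*m)*5/2 = -(25 + 15*m)/2 = -25/2 - 15*m/2)
L(39, -33) - 1*23484 = (-25/2 - 15/2*(-33)) - 1*23484 = (-25/2 + 495/2) - 23484 = 235 - 23484 = -23249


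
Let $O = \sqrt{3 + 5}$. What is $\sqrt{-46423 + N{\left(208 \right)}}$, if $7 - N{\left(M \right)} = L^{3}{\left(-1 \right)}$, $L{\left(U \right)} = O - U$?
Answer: $i \sqrt{46441 + 22 \sqrt{2}} \approx 215.57 i$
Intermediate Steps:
$O = 2 \sqrt{2}$ ($O = \sqrt{8} = 2 \sqrt{2} \approx 2.8284$)
$L{\left(U \right)} = - U + 2 \sqrt{2}$ ($L{\left(U \right)} = 2 \sqrt{2} - U = - U + 2 \sqrt{2}$)
$N{\left(M \right)} = 7 - \left(1 + 2 \sqrt{2}\right)^{3}$ ($N{\left(M \right)} = 7 - \left(\left(-1\right) \left(-1\right) + 2 \sqrt{2}\right)^{3} = 7 - \left(1 + 2 \sqrt{2}\right)^{3}$)
$\sqrt{-46423 + N{\left(208 \right)}} = \sqrt{-46423 - \left(18 + 22 \sqrt{2}\right)} = \sqrt{-46441 - 22 \sqrt{2}}$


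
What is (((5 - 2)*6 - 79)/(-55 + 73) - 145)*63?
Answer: -18697/2 ≈ -9348.5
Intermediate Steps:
(((5 - 2)*6 - 79)/(-55 + 73) - 145)*63 = ((3*6 - 79)/18 - 145)*63 = ((18 - 79)*(1/18) - 145)*63 = (-61*1/18 - 145)*63 = (-61/18 - 145)*63 = -2671/18*63 = -18697/2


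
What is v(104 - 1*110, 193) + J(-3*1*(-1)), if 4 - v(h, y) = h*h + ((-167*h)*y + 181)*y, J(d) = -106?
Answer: -37358569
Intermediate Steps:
v(h, y) = 4 - h**2 - y*(181 - 167*h*y) (v(h, y) = 4 - (h*h + ((-167*h)*y + 181)*y) = 4 - (h**2 + (-167*h*y + 181)*y) = 4 - (h**2 + (181 - 167*h*y)*y) = 4 - (h**2 + y*(181 - 167*h*y)) = 4 + (-h**2 - y*(181 - 167*h*y)) = 4 - h**2 - y*(181 - 167*h*y))
v(104 - 1*110, 193) + J(-3*1*(-1)) = (4 - (104 - 1*110)**2 - 181*193 + 167*(104 - 1*110)*193**2) - 106 = (4 - (104 - 110)**2 - 34933 + 167*(104 - 110)*37249) - 106 = (4 - 1*(-6)**2 - 34933 + 167*(-6)*37249) - 106 = (4 - 1*36 - 34933 - 37323498) - 106 = (4 - 36 - 34933 - 37323498) - 106 = -37358463 - 106 = -37358569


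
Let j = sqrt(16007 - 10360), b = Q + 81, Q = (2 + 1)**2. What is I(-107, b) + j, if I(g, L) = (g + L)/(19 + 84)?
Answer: -17/103 + sqrt(5647) ≈ 74.981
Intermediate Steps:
Q = 9 (Q = 3**2 = 9)
b = 90 (b = 9 + 81 = 90)
j = sqrt(5647) ≈ 75.146
I(g, L) = L/103 + g/103 (I(g, L) = (L + g)/103 = (L + g)*(1/103) = L/103 + g/103)
I(-107, b) + j = ((1/103)*90 + (1/103)*(-107)) + sqrt(5647) = (90/103 - 107/103) + sqrt(5647) = -17/103 + sqrt(5647)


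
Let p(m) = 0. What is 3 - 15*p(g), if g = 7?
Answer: 3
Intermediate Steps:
3 - 15*p(g) = 3 - 15*0 = 3 + 0 = 3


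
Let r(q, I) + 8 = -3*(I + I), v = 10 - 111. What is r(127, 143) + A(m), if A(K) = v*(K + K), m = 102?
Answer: -21470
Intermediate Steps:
v = -101
r(q, I) = -8 - 6*I (r(q, I) = -8 - 3*(I + I) = -8 - 6*I)
A(K) = -202*K (A(K) = -101*(K + K) = -202*K)
r(127, 143) + A(m) = (-8 - 6*143) - 202*102 = (-8 - 858) - 20604 = -866 - 20604 = -21470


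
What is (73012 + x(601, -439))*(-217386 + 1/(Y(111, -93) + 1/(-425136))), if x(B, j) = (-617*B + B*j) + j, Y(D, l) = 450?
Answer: 23376119080139132274/191311199 ≈ 1.2219e+11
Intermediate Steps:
x(B, j) = j - 617*B + B*j
(73012 + x(601, -439))*(-217386 + 1/(Y(111, -93) + 1/(-425136))) = (73012 + (-439 - 617*601 + 601*(-439)))*(-217386 + 1/(450 + 1/(-425136))) = (73012 + (-439 - 370817 - 263839))*(-217386 + 1/(450 - 1/425136)) = (73012 - 635095)*(-217386 + 1/(191311199/425136)) = -562083*(-217386 + 425136/191311199) = -562083*(-41588375880678/191311199) = 23376119080139132274/191311199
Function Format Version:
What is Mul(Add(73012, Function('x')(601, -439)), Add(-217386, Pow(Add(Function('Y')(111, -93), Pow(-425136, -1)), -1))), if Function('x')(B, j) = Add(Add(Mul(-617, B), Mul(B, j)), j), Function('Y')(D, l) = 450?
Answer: Rational(23376119080139132274, 191311199) ≈ 1.2219e+11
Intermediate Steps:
Function('x')(B, j) = Add(j, Mul(-617, B), Mul(B, j))
Mul(Add(73012, Function('x')(601, -439)), Add(-217386, Pow(Add(Function('Y')(111, -93), Pow(-425136, -1)), -1))) = Mul(Add(73012, Add(-439, Mul(-617, 601), Mul(601, -439))), Add(-217386, Pow(Add(450, Pow(-425136, -1)), -1))) = Mul(Add(73012, Add(-439, -370817, -263839)), Add(-217386, Pow(Add(450, Rational(-1, 425136)), -1))) = Mul(Add(73012, -635095), Add(-217386, Pow(Rational(191311199, 425136), -1))) = Mul(-562083, Add(-217386, Rational(425136, 191311199))) = Mul(-562083, Rational(-41588375880678, 191311199)) = Rational(23376119080139132274, 191311199)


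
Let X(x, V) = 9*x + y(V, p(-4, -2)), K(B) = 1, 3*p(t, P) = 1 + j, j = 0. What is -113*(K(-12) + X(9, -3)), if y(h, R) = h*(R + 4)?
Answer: -7797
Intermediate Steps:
p(t, P) = ⅓ (p(t, P) = (1 + 0)/3 = (⅓)*1 = ⅓)
y(h, R) = h*(4 + R)
X(x, V) = 9*x + 13*V/3 (X(x, V) = 9*x + V*(4 + ⅓) = 9*x + V*(13/3) = 9*x + 13*V/3)
-113*(K(-12) + X(9, -3)) = -113*(1 + (9*9 + (13/3)*(-3))) = -113*(1 + (81 - 13)) = -113*(1 + 68) = -113*69 = -7797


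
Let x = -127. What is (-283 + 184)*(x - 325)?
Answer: 44748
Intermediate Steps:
(-283 + 184)*(x - 325) = (-283 + 184)*(-127 - 325) = -99*(-452) = 44748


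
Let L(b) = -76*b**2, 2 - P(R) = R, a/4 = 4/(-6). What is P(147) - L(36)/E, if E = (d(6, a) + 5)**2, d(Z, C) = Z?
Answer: 80951/121 ≈ 669.02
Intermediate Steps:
a = -8/3 (a = 4*(4/(-6)) = 4*(4*(-1/6)) = 4*(-2/3) = -8/3 ≈ -2.6667)
P(R) = 2 - R
E = 121 (E = (6 + 5)**2 = 11**2 = 121)
P(147) - L(36)/E = (2 - 1*147) - (-76*36**2)/121 = (2 - 147) - (-76*1296)/121 = -145 - (-98496)/121 = -145 - 1*(-98496/121) = -145 + 98496/121 = 80951/121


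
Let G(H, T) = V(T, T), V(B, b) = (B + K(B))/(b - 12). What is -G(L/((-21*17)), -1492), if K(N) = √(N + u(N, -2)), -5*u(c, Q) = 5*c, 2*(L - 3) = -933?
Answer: -373/376 ≈ -0.99202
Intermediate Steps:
L = -927/2 (L = 3 + (½)*(-933) = 3 - 933/2 = -927/2 ≈ -463.50)
u(c, Q) = -c
K(N) = 0 (K(N) = √(N - N) = √0 = 0)
V(B, b) = B/(-12 + b) (V(B, b) = (B + 0)/(b - 12) = B/(-12 + b))
G(H, T) = T/(-12 + T)
-G(L/((-21*17)), -1492) = -(-1492)/(-12 - 1492) = -(-1492)/(-1504) = -(-1492)*(-1)/1504 = -1*373/376 = -373/376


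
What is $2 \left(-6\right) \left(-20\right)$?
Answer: $240$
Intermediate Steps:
$2 \left(-6\right) \left(-20\right) = \left(-12\right) \left(-20\right) = 240$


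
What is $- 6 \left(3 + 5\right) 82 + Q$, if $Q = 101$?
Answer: $-3835$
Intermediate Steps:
$- 6 \left(3 + 5\right) 82 + Q = - 6 \left(3 + 5\right) 82 + 101 = \left(-6\right) 8 \cdot 82 + 101 = \left(-48\right) 82 + 101 = -3936 + 101 = -3835$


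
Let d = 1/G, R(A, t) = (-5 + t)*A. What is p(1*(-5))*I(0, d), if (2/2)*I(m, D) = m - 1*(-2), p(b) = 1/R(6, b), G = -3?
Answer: -1/30 ≈ -0.033333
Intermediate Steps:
R(A, t) = A*(-5 + t)
p(b) = 1/(-30 + 6*b) (p(b) = 1/(6*(-5 + b)) = 1/(-30 + 6*b))
d = -⅓ (d = 1/(-3) = -⅓ ≈ -0.33333)
I(m, D) = 2 + m (I(m, D) = m - 1*(-2) = m + 2 = 2 + m)
p(1*(-5))*I(0, d) = (1/(6*(-5 + 1*(-5))))*(2 + 0) = (1/(6*(-5 - 5)))*2 = ((⅙)/(-10))*2 = ((⅙)*(-⅒))*2 = -1/60*2 = -1/30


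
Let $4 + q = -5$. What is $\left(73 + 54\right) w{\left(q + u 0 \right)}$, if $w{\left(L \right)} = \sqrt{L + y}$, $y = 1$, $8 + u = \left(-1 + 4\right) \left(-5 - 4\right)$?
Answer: $254 i \sqrt{2} \approx 359.21 i$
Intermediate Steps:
$u = -35$ ($u = -8 + \left(-1 + 4\right) \left(-5 - 4\right) = -8 + 3 \left(-9\right) = -8 - 27 = -35$)
$q = -9$ ($q = -4 - 5 = -9$)
$w{\left(L \right)} = \sqrt{1 + L}$ ($w{\left(L \right)} = \sqrt{L + 1} = \sqrt{1 + L}$)
$\left(73 + 54\right) w{\left(q + u 0 \right)} = \left(73 + 54\right) \sqrt{1 - 9} = 127 \sqrt{1 + \left(-9 + 0\right)} = 127 \sqrt{1 - 9} = 127 \sqrt{-8} = 127 \cdot 2 i \sqrt{2} = 254 i \sqrt{2}$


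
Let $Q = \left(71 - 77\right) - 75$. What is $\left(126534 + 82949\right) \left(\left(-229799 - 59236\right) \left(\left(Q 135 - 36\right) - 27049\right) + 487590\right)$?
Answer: $2302134018584070$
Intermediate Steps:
$Q = -81$ ($Q = -6 - 75 = -81$)
$\left(126534 + 82949\right) \left(\left(-229799 - 59236\right) \left(\left(Q 135 - 36\right) - 27049\right) + 487590\right) = \left(126534 + 82949\right) \left(\left(-229799 - 59236\right) \left(\left(\left(-81\right) 135 - 36\right) - 27049\right) + 487590\right) = 209483 \left(- 289035 \left(\left(-10935 - 36\right) - 27049\right) + 487590\right) = 209483 \left(- 289035 \left(-10971 - 27049\right) + 487590\right) = 209483 \left(\left(-289035\right) \left(-38020\right) + 487590\right) = 209483 \left(10989110700 + 487590\right) = 209483 \cdot 10989598290 = 2302134018584070$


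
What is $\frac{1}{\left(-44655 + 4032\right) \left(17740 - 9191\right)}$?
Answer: $- \frac{1}{347286027} \approx -2.8795 \cdot 10^{-9}$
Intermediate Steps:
$\frac{1}{\left(-44655 + 4032\right) \left(17740 - 9191\right)} = \frac{1}{\left(-40623\right) 8549} = \frac{1}{-347286027} = - \frac{1}{347286027}$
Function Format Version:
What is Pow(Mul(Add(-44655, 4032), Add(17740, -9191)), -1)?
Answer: Rational(-1, 347286027) ≈ -2.8795e-9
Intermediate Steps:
Pow(Mul(Add(-44655, 4032), Add(17740, -9191)), -1) = Pow(Mul(-40623, 8549), -1) = Pow(-347286027, -1) = Rational(-1, 347286027)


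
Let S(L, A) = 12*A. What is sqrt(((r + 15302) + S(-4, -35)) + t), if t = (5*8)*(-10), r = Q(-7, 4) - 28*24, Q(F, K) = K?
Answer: sqrt(13814) ≈ 117.53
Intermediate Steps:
r = -668 (r = 4 - 28*24 = 4 - 672 = -668)
t = -400 (t = 40*(-10) = -400)
sqrt(((r + 15302) + S(-4, -35)) + t) = sqrt(((-668 + 15302) + 12*(-35)) - 400) = sqrt((14634 - 420) - 400) = sqrt(14214 - 400) = sqrt(13814)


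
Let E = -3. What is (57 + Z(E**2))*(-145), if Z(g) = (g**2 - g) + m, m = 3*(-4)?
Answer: -16965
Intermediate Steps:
m = -12
Z(g) = -12 + g**2 - g (Z(g) = (g**2 - g) - 12 = -12 + g**2 - g)
(57 + Z(E**2))*(-145) = (57 + (-12 + ((-3)**2)**2 - 1*(-3)**2))*(-145) = (57 + (-12 + 9**2 - 1*9))*(-145) = (57 + (-12 + 81 - 9))*(-145) = (57 + 60)*(-145) = 117*(-145) = -16965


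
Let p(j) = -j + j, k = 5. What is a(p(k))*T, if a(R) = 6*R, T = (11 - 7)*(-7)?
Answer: 0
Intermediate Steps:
T = -28 (T = 4*(-7) = -28)
p(j) = 0
a(p(k))*T = (6*0)*(-28) = 0*(-28) = 0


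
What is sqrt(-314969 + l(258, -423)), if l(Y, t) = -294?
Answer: I*sqrt(315263) ≈ 561.48*I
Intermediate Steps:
sqrt(-314969 + l(258, -423)) = sqrt(-314969 - 294) = sqrt(-315263) = I*sqrt(315263)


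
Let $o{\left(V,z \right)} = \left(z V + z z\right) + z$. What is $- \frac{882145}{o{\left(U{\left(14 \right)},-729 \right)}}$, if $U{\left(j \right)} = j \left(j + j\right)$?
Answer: $- \frac{882145}{244944} \approx -3.6014$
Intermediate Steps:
$U{\left(j \right)} = 2 j^{2}$ ($U{\left(j \right)} = j 2 j = 2 j^{2}$)
$o{\left(V,z \right)} = z + z^{2} + V z$ ($o{\left(V,z \right)} = \left(V z + z^{2}\right) + z = \left(z^{2} + V z\right) + z = z + z^{2} + V z$)
$- \frac{882145}{o{\left(U{\left(14 \right)},-729 \right)}} = - \frac{882145}{\left(-729\right) \left(1 + 2 \cdot 14^{2} - 729\right)} = - \frac{882145}{\left(-729\right) \left(1 + 2 \cdot 196 - 729\right)} = - \frac{882145}{\left(-729\right) \left(1 + 392 - 729\right)} = - \frac{882145}{\left(-729\right) \left(-336\right)} = - \frac{882145}{244944}$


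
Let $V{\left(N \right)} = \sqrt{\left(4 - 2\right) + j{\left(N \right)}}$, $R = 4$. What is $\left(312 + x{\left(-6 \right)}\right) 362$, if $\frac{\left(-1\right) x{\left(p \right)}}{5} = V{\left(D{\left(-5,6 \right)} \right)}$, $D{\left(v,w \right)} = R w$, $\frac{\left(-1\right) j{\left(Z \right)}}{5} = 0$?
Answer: $112944 - 1810 \sqrt{2} \approx 1.1038 \cdot 10^{5}$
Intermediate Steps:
$j{\left(Z \right)} = 0$ ($j{\left(Z \right)} = \left(-5\right) 0 = 0$)
$D{\left(v,w \right)} = 4 w$
$V{\left(N \right)} = \sqrt{2}$ ($V{\left(N \right)} = \sqrt{\left(4 - 2\right) + 0} = \sqrt{2 + 0} = \sqrt{2}$)
$x{\left(p \right)} = - 5 \sqrt{2}$
$\left(312 + x{\left(-6 \right)}\right) 362 = \left(312 - 5 \sqrt{2}\right) 362 = 112944 - 1810 \sqrt{2}$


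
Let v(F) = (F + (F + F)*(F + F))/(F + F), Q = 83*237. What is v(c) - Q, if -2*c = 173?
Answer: -39687/2 ≈ -19844.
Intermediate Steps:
c = -173/2 (c = -1/2*173 = -173/2 ≈ -86.500)
Q = 19671
v(F) = (F + 4*F**2)/(2*F) (v(F) = (F + (2*F)*(2*F))/((2*F)) = (F + 4*F**2)*(1/(2*F)) = (F + 4*F**2)/(2*F))
v(c) - Q = (1/2 + 2*(-173/2)) - 1*19671 = (1/2 - 173) - 19671 = -345/2 - 19671 = -39687/2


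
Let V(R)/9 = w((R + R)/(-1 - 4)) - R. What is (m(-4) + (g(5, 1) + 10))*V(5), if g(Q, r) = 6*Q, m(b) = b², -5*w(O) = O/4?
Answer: -12348/5 ≈ -2469.6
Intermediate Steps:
w(O) = -O/20 (w(O) = -O/(5*4) = -O/20)
V(R) = -441*R/50 (V(R) = 9*(-(R + R)/(20*(-1 - 4)) - R) = 9*(-2*R/(20*(-5)) - R) = 9*(-2*R*(-1)/(20*5) - R) = 9*(-(-1)*R/50 - R) = 9*(R/50 - R) = 9*(-49*R/50) = -441*R/50)
(m(-4) + (g(5, 1) + 10))*V(5) = ((-4)² + (6*5 + 10))*(-441/50*5) = (16 + (30 + 10))*(-441/10) = (16 + 40)*(-441/10) = 56*(-441/10) = -12348/5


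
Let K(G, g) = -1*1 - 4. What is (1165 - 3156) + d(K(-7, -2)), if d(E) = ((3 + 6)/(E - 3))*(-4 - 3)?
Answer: -15865/8 ≈ -1983.1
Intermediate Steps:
K(G, g) = -5 (K(G, g) = -1 - 4 = -5)
d(E) = -63/(-3 + E) (d(E) = (9/(-3 + E))*(-7) = -63/(-3 + E))
(1165 - 3156) + d(K(-7, -2)) = (1165 - 3156) - 63/(-3 - 5) = -1991 - 63/(-8) = -1991 - 63*(-⅛) = -1991 + 63/8 = -15865/8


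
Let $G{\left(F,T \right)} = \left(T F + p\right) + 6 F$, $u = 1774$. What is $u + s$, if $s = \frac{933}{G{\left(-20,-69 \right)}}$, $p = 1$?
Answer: $\frac{2237947}{1261} \approx 1774.7$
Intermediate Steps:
$G{\left(F,T \right)} = 1 + 6 F + F T$ ($G{\left(F,T \right)} = \left(T F + 1\right) + 6 F = \left(F T + 1\right) + 6 F = \left(1 + F T\right) + 6 F = 1 + 6 F + F T$)
$s = \frac{933}{1261}$ ($s = \frac{933}{1 + 6 \left(-20\right) - -1380} = \frac{933}{1 - 120 + 1380} = \frac{933}{1261} \approx 0.73989$)
$u + s = 1774 + \frac{933}{1261} = \frac{2237947}{1261}$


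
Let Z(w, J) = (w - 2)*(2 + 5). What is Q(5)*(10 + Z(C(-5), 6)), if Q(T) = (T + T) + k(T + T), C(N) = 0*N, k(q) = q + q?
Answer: -120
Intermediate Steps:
k(q) = 2*q
C(N) = 0
Q(T) = 6*T (Q(T) = (T + T) + 2*(T + T) = 2*T + 2*(2*T) = 2*T + 4*T = 6*T)
Z(w, J) = -14 + 7*w (Z(w, J) = (-2 + w)*7 = -14 + 7*w)
Q(5)*(10 + Z(C(-5), 6)) = (6*5)*(10 + (-14 + 7*0)) = 30*(10 + (-14 + 0)) = 30*(10 - 14) = 30*(-4) = -120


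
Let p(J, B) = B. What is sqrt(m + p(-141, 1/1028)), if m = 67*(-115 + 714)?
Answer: 5*sqrt(424119133)/514 ≈ 200.33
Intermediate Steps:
m = 40133 (m = 67*599 = 40133)
sqrt(m + p(-141, 1/1028)) = sqrt(40133 + 1/1028) = sqrt(41256725/1028) = 5*sqrt(424119133)/514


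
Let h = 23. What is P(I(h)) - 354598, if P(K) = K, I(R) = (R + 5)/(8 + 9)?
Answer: -6028138/17 ≈ -3.5460e+5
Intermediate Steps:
I(R) = 5/17 + R/17 (I(R) = (5 + R)/17 = (5 + R)*(1/17) = 5/17 + R/17)
P(I(h)) - 354598 = (5/17 + (1/17)*23) - 354598 = (5/17 + 23/17) - 354598 = 28/17 - 354598 = -6028138/17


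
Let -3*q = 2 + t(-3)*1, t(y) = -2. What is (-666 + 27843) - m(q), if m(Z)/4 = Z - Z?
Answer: 27177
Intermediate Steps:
q = 0 (q = -(2 - 2*1)/3 = -(2 - 2)/3 = -⅓*0 = 0)
m(Z) = 0 (m(Z) = 4*(Z - Z) = 4*0 = 0)
(-666 + 27843) - m(q) = (-666 + 27843) - 1*0 = 27177 + 0 = 27177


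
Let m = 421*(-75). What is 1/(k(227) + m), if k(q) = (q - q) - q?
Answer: -1/31802 ≈ -3.1445e-5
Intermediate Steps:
k(q) = -q (k(q) = 0 - q = -q)
m = -31575
1/(k(227) + m) = 1/(-1*227 - 31575) = 1/(-227 - 31575) = 1/(-31802) = -1/31802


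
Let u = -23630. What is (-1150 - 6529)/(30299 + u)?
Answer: -7679/6669 ≈ -1.1514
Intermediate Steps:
(-1150 - 6529)/(30299 + u) = (-1150 - 6529)/(30299 - 23630) = -7679/6669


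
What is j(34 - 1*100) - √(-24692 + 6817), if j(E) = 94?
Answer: 94 - 5*I*√715 ≈ 94.0 - 133.7*I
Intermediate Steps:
j(34 - 1*100) - √(-24692 + 6817) = 94 - √(-24692 + 6817) = 94 - √(-17875) = 94 - 5*I*√715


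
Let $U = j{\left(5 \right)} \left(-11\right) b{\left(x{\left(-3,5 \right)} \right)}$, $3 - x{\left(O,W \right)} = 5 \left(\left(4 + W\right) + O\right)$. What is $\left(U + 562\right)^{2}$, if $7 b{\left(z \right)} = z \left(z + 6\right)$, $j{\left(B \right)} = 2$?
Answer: $1488400$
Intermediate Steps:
$x{\left(O,W \right)} = -17 - 5 O - 5 W$ ($x{\left(O,W \right)} = 3 - 5 \left(\left(4 + W\right) + O\right) = 3 - 5 \left(4 + O + W\right) = 3 - \left(20 + 5 O + 5 W\right) = -17 - 5 O - 5 W$)
$b{\left(z \right)} = \frac{z \left(6 + z\right)}{7}$ ($b{\left(z \right)} = \frac{z \left(z + 6\right)}{7} = \frac{z \left(6 + z\right)}{7}$)
$U = -1782$ ($U = 2 \left(-11\right) \frac{\left(-17 - -15 - 25\right) \left(6 - 27\right)}{7} = - 22 \frac{\left(-17 + 15 - 25\right) \left(6 - 27\right)}{7} = - 22 \cdot \frac{1}{7} \left(-27\right) \left(6 - 27\right) = - 22 \cdot \frac{1}{7} \left(-27\right) \left(-21\right) = \left(-22\right) 81 = -1782$)
$\left(U + 562\right)^{2} = \left(-1782 + 562\right)^{2} = \left(-1220\right)^{2} = 1488400$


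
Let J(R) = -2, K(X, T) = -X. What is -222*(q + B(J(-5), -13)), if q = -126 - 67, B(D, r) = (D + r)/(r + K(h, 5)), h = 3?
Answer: 341103/8 ≈ 42638.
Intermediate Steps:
B(D, r) = (D + r)/(-3 + r) (B(D, r) = (D + r)/(r - 1*3) = (D + r)/(r - 3) = (D + r)/(-3 + r))
q = -193
-222*(q + B(J(-5), -13)) = -222*(-193 + (-2 - 13)/(-3 - 13)) = -222*(-193 - 15/(-16)) = -222*(-193 - 1/16*(-15)) = -222*(-193 + 15/16) = -222*(-3073/16) = 341103/8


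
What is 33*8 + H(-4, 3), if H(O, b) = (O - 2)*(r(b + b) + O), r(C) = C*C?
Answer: 72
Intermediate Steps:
r(C) = C²
H(O, b) = (-2 + O)*(O + 4*b²) (H(O, b) = (O - 2)*((b + b)² + O) = (-2 + O)*((2*b)² + O) = (-2 + O)*(4*b² + O) = (-2 + O)*(O + 4*b²))
33*8 + H(-4, 3) = 33*8 + ((-4)² - 8*3² - 2*(-4) + 4*(-4)*3²) = 264 + (16 - 8*9 + 8 + 4*(-4)*9) = 264 + (16 - 72 + 8 - 144) = 264 - 192 = 72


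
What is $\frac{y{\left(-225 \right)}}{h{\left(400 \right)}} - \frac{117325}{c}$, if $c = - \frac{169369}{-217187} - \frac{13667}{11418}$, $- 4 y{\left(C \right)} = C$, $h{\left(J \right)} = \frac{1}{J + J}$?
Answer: $\frac{1950850530150}{5979419} \approx 3.2626 \cdot 10^{5}$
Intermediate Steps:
$h{\left(J \right)} = \frac{1}{2 J}$
$y{\left(C \right)} = - \frac{C}{4}$
$c = - \frac{5979419}{14334342}$ ($c = \left(-169369\right) \left(- \frac{1}{217187}\right) - \frac{79}{66} = \frac{169369}{217187} - \frac{79}{66} = - \frac{5979419}{14334342} \approx -0.41714$)
$\frac{y{\left(-225 \right)}}{h{\left(400 \right)}} - \frac{117325}{c} = \frac{\left(- \frac{1}{4}\right) \left(-225\right)}{\frac{1}{2} \cdot \frac{1}{400}} - \frac{117325}{- \frac{5979419}{14334342}} = \frac{225}{4 \cdot \frac{1}{2} \cdot \frac{1}{400}} - - \frac{1681776675150}{5979419} = \frac{225 \frac{1}{\frac{1}{800}}}{4} + \frac{1681776675150}{5979419} = \frac{225}{4} \cdot 800 + \frac{1681776675150}{5979419} = 45000 + \frac{1681776675150}{5979419} = \frac{1950850530150}{5979419}$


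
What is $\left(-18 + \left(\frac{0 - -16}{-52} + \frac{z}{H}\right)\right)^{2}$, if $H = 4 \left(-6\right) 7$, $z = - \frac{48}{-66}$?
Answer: $\frac{3024010081}{9018009} \approx 335.33$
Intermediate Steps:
$z = \frac{8}{11}$ ($z = \left(-48\right) \left(- \frac{1}{66}\right) = \frac{8}{11} \approx 0.72727$)
$H = -168$ ($H = \left(-24\right) 7 = -168$)
$\left(-18 + \left(\frac{0 - -16}{-52} + \frac{z}{H}\right)\right)^{2} = \left(-18 + \left(\frac{0 - -16}{-52} + \frac{8}{11 \left(-168\right)}\right)\right)^{2} = \left(-18 + \left(\left(0 + 16\right) \left(- \frac{1}{52}\right) + \frac{8}{11} \left(- \frac{1}{168}\right)\right)\right)^{2} = \left(-18 + \left(16 \left(- \frac{1}{52}\right) - \frac{1}{231}\right)\right)^{2} = \left(-18 - \frac{937}{3003}\right)^{2} = \left(- \frac{54991}{3003}\right)^{2} = \frac{3024010081}{9018009}$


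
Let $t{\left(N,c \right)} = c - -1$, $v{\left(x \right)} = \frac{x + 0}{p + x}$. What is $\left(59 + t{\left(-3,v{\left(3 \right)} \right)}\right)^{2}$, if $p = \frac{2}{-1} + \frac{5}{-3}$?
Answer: $\frac{12321}{4} \approx 3080.3$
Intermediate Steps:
$p = - \frac{11}{3}$ ($p = 2 \left(-1\right) + 5 \left(- \frac{1}{3}\right) = -2 - \frac{5}{3} = - \frac{11}{3} \approx -3.6667$)
$v{\left(x \right)} = \frac{x}{- \frac{11}{3} + x}$ ($v{\left(x \right)} = \frac{x + 0}{- \frac{11}{3} + x} = \frac{x}{- \frac{11}{3} + x}$)
$t{\left(N,c \right)} = 1 + c$ ($t{\left(N,c \right)} = c + 1 = 1 + c$)
$\left(59 + t{\left(-3,v{\left(3 \right)} \right)}\right)^{2} = \left(59 + \left(1 + 3 \cdot 3 \frac{1}{-11 + 3 \cdot 3}\right)\right)^{2} = \left(59 + \left(1 + 3 \cdot 3 \frac{1}{-11 + 9}\right)\right)^{2} = \left(59 + \left(1 + 3 \cdot 3 \frac{1}{-2}\right)\right)^{2} = \left(59 + \left(1 + 3 \cdot 3 \left(- \frac{1}{2}\right)\right)\right)^{2} = \left(59 + \left(1 - \frac{9}{2}\right)\right)^{2} = \left(59 - \frac{7}{2}\right)^{2} = \left(\frac{111}{2}\right)^{2} = \frac{12321}{4}$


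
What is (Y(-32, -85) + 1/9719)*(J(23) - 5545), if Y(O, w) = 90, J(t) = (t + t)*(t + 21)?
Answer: -3079857431/9719 ≈ -3.1689e+5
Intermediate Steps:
J(t) = 2*t*(21 + t) (J(t) = (2*t)*(21 + t) = 2*t*(21 + t))
(Y(-32, -85) + 1/9719)*(J(23) - 5545) = (90 + 1/9719)*(2*23*(21 + 23) - 5545) = (90 + 1/9719)*(2*23*44 - 5545) = 874711*(2024 - 5545)/9719 = (874711/9719)*(-3521) = -3079857431/9719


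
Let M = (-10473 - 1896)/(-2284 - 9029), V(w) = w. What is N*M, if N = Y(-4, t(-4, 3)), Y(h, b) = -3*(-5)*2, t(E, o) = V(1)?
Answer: 41230/1257 ≈ 32.800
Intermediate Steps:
t(E, o) = 1
Y(h, b) = 30 (Y(h, b) = 15*2 = 30)
N = 30
M = 4123/3771 (M = -12369/(-11313) = -12369*(-1/11313) = 4123/3771 ≈ 1.0933)
N*M = 30*(4123/3771) = 41230/1257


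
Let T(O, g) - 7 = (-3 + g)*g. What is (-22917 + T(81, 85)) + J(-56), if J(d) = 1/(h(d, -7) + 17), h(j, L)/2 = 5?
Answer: -430379/27 ≈ -15940.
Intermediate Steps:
h(j, L) = 10 (h(j, L) = 2*5 = 10)
T(O, g) = 7 + g*(-3 + g) (T(O, g) = 7 + (-3 + g)*g = 7 + g*(-3 + g))
J(d) = 1/27 (J(d) = 1/(10 + 17) = 1/27)
(-22917 + T(81, 85)) + J(-56) = (-22917 + (7 + 85**2 - 3*85)) + 1/27 = (-22917 + (7 + 7225 - 255)) + 1/27 = (-22917 + 6977) + 1/27 = -15940 + 1/27 = -430379/27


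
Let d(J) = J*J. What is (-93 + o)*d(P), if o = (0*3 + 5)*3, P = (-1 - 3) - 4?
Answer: -4992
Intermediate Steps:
P = -8 (P = -4 - 4 = -8)
d(J) = J²
o = 15 (o = (0 + 5)*3 = 5*3 = 15)
(-93 + o)*d(P) = (-93 + 15)*(-8)² = -78*64 = -4992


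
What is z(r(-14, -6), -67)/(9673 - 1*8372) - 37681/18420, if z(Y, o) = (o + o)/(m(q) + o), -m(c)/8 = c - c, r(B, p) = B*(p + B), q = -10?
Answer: -48986141/23964420 ≈ -2.0441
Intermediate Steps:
r(B, p) = B*(B + p)
m(c) = 0 (m(c) = -8*(c - c) = -8*0 = 0)
z(Y, o) = 2 (z(Y, o) = (o + o)/(0 + o) = (2*o)/o = 2)
z(r(-14, -6), -67)/(9673 - 1*8372) - 37681/18420 = 2/(9673 - 1*8372) - 37681/18420 = 2/(9673 - 8372) - 37681*1/18420 = 2/1301 - 37681/18420 = -48986141/23964420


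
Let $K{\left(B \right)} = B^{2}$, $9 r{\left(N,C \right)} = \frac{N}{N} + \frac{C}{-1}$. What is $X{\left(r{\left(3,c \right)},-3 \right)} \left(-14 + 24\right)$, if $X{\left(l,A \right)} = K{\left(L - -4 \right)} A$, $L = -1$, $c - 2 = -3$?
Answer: $-270$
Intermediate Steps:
$c = -1$ ($c = 2 - 3 = -1$)
$r{\left(N,C \right)} = \frac{1}{9} - \frac{C}{9}$ ($r{\left(N,C \right)} = \frac{\frac{N}{N} + \frac{C}{-1}}{9} = \frac{1 + C \left(-1\right)}{9} = \frac{1 - C}{9} = \frac{1}{9} - \frac{C}{9}$)
$X{\left(l,A \right)} = 9 A$ ($X{\left(l,A \right)} = \left(-1 - -4\right)^{2} A = \left(-1 + 4\right)^{2} A = 3^{2} A = 9 A$)
$X{\left(r{\left(3,c \right)},-3 \right)} \left(-14 + 24\right) = 9 \left(-3\right) \left(-14 + 24\right) = \left(-27\right) 10 = -270$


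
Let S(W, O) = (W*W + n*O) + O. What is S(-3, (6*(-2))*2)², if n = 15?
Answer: 140625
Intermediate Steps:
S(W, O) = W² + 16*O (S(W, O) = (W*W + 15*O) + O = (W² + 15*O) + O = W² + 16*O)
S(-3, (6*(-2))*2)² = ((-3)² + 16*((6*(-2))*2))² = (9 + 16*(-12*2))² = (9 + 16*(-24))² = (9 - 384)² = (-375)² = 140625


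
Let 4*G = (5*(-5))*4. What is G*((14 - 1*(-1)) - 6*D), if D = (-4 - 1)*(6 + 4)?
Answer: -7875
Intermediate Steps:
D = -50 (D = -5*10 = -50)
G = -25 (G = ((5*(-5))*4)/4 = (-25*4)/4 = (¼)*(-100) = -25)
G*((14 - 1*(-1)) - 6*D) = -25*((14 - 1*(-1)) - 6*(-50)) = -25*((14 + 1) + 300) = -25*(15 + 300) = -25*315 = -7875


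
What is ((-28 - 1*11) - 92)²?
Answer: 17161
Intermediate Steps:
((-28 - 1*11) - 92)² = ((-28 - 11) - 92)² = (-39 - 92)² = (-131)² = 17161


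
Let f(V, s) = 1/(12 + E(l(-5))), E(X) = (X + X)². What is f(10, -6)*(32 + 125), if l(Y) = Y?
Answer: 157/112 ≈ 1.4018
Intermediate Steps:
E(X) = 4*X² (E(X) = (2*X)² = 4*X²)
f(V, s) = 1/112 (f(V, s) = 1/(12 + 4*(-5)²) = 1/(12 + 4*25) = 1/(12 + 100) = 1/112)
f(10, -6)*(32 + 125) = (32 + 125)/112 = (1/112)*157 = 157/112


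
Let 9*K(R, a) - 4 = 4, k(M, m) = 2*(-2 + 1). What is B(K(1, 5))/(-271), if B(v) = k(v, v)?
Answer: 2/271 ≈ 0.0073801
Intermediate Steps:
k(M, m) = -2 (k(M, m) = 2*(-1) = -2)
K(R, a) = 8/9 (K(R, a) = 4/9 + (1/9)*4 = 4/9 + 4/9 = 8/9)
B(v) = -2
B(K(1, 5))/(-271) = -2/(-271) = -2*(-1/271) = 2/271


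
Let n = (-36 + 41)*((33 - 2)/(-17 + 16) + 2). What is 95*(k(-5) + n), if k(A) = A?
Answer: -14250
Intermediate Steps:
n = -145 (n = 5*(31/(-1) + 2) = 5*(31*(-1) + 2) = 5*(-31 + 2) = 5*(-29) = -145)
95*(k(-5) + n) = 95*(-5 - 145) = 95*(-150) = -14250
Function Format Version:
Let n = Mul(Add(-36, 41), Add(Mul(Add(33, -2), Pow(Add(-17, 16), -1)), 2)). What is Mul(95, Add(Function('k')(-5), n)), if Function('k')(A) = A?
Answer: -14250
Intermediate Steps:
n = -145 (n = Mul(5, Add(Mul(31, Pow(-1, -1)), 2)) = Mul(5, Add(Mul(31, -1), 2)) = Mul(5, Add(-31, 2)) = Mul(5, -29) = -145)
Mul(95, Add(Function('k')(-5), n)) = Mul(95, Add(-5, -145)) = Mul(95, -150) = -14250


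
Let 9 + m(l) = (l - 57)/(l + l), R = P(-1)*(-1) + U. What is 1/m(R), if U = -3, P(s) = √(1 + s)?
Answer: 1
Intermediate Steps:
R = -3 (R = √(1 - 1)*(-1) - 3 = √0*(-1) - 3 = 0*(-1) - 3 = 0 - 3 = -3)
m(l) = -9 + (-57 + l)/(2*l) (m(l) = -9 + (l - 57)/(l + l) = -9 + (-57 + l)/((2*l)) = -9 + (-57 + l)*(1/(2*l)) = -9 + (-57 + l)/(2*l))
1/m(R) = 1/((½)*(-57 - 17*(-3))/(-3)) = 1/((½)*(-⅓)*(-57 + 51)) = 1/((½)*(-⅓)*(-6)) = 1/1 = 1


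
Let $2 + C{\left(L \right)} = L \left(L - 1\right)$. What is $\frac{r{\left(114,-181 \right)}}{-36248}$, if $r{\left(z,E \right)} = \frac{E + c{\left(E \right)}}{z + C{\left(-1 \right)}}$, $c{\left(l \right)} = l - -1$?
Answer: $\frac{19}{217488} \approx 8.7361 \cdot 10^{-5}$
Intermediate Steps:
$c{\left(l \right)} = 1 + l$ ($c{\left(l \right)} = l + 1 = 1 + l$)
$C{\left(L \right)} = -2 + L \left(-1 + L\right)$ ($C{\left(L \right)} = -2 + L \left(L - 1\right) = -2 + L \left(-1 + L\right)$)
$r{\left(z,E \right)} = \frac{1 + 2 E}{z}$ ($r{\left(z,E \right)} = \frac{E + \left(1 + E\right)}{z - \left(1 - 1\right)} = \frac{1 + 2 E}{z + \left(-2 + 1 + 1\right)} = \frac{1 + 2 E}{z + 0} = \frac{1 + 2 E}{z}$)
$\frac{r{\left(114,-181 \right)}}{-36248} = \frac{\frac{1}{114} \left(1 + 2 \left(-181\right)\right)}{-36248} = \frac{1 - 362}{114} \left(- \frac{1}{36248}\right) = \frac{1}{114} \left(-361\right) \left(- \frac{1}{36248}\right) = \left(- \frac{19}{6}\right) \left(- \frac{1}{36248}\right) = \frac{19}{217488}$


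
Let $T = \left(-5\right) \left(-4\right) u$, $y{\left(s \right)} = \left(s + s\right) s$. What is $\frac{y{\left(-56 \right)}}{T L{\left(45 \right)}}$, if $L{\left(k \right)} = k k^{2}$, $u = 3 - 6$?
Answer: $- \frac{1568}{1366875} \approx -0.0011471$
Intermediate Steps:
$y{\left(s \right)} = 2 s^{2}$ ($y{\left(s \right)} = 2 s s = 2 s^{2}$)
$u = -3$ ($u = 3 - 6 = -3$)
$T = -60$ ($T = \left(-5\right) \left(-4\right) \left(-3\right) = 20 \left(-3\right) = -60$)
$L{\left(k \right)} = k^{3}$
$\frac{y{\left(-56 \right)}}{T L{\left(45 \right)}} = \frac{2 \left(-56\right)^{2}}{\left(-60\right) 45^{3}} = \frac{2 \cdot 3136}{\left(-60\right) 91125} = \frac{6272}{-5467500} = 6272 \left(- \frac{1}{5467500}\right) = - \frac{1568}{1366875}$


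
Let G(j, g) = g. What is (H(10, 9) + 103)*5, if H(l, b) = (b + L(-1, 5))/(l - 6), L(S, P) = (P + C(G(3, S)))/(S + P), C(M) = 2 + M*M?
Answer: 2115/4 ≈ 528.75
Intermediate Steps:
C(M) = 2 + M²
L(S, P) = (2 + P + S²)/(P + S) (L(S, P) = (P + (2 + S²))/(S + P) = (2 + P + S²)/(P + S))
H(l, b) = (2 + b)/(-6 + l) (H(l, b) = (b + (2 + 5 + (-1)²)/(5 - 1))/(l - 6) = (b + (2 + 5 + 1)/4)/(-6 + l) = (b + (¼)*8)/(-6 + l) = (b + 2)/(-6 + l) = (2 + b)/(-6 + l))
(H(10, 9) + 103)*5 = ((2 + 9)/(-6 + 10) + 103)*5 = (11/4 + 103)*5 = (423/4)*5 = 2115/4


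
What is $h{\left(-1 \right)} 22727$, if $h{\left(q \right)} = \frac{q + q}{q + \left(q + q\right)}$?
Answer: $\frac{45454}{3} \approx 15151.0$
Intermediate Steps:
$h{\left(q \right)} = \frac{2}{3}$ ($h{\left(q \right)} = \frac{2 q}{q + 2 q} = \frac{2 q}{3 q} = 2 q \frac{1}{3 q} = \frac{2}{3}$)
$h{\left(-1 \right)} 22727 = \frac{2}{3} \cdot 22727 = \frac{45454}{3}$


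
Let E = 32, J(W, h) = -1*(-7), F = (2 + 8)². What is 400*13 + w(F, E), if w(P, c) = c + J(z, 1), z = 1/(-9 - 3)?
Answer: 5239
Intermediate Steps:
F = 100 (F = 10² = 100)
z = -1/12 (z = 1/(-12) = -1/12 ≈ -0.083333)
J(W, h) = 7
w(P, c) = 7 + c (w(P, c) = c + 7 = 7 + c)
400*13 + w(F, E) = 400*13 + (7 + 32) = 5200 + 39 = 5239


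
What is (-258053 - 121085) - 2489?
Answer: -381627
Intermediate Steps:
(-258053 - 121085) - 2489 = -379138 - 2489 = -381627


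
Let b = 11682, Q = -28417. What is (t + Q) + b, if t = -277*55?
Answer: -31970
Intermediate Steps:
t = -15235
(t + Q) + b = (-15235 - 28417) + 11682 = -43652 + 11682 = -31970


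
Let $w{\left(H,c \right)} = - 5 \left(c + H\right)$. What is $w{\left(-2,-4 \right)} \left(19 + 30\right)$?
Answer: $1470$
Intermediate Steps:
$w{\left(H,c \right)} = - 5 H - 5 c$ ($w{\left(H,c \right)} = - 5 \left(H + c\right) = - 5 H - 5 c$)
$w{\left(-2,-4 \right)} \left(19 + 30\right) = \left(\left(-5\right) \left(-2\right) - -20\right) \left(19 + 30\right) = \left(10 + 20\right) 49 = 30 \cdot 49 = 1470$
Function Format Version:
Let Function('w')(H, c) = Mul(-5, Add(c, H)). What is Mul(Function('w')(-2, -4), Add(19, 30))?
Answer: 1470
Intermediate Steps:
Function('w')(H, c) = Add(Mul(-5, H), Mul(-5, c)) (Function('w')(H, c) = Mul(-5, Add(H, c)) = Add(Mul(-5, H), Mul(-5, c)))
Mul(Function('w')(-2, -4), Add(19, 30)) = Mul(Add(Mul(-5, -2), Mul(-5, -4)), Add(19, 30)) = Mul(Add(10, 20), 49) = Mul(30, 49) = 1470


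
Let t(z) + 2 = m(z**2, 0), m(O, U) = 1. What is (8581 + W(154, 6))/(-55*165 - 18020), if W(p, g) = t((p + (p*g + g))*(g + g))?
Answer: -1716/5419 ≈ -0.31666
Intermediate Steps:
t(z) = -1 (t(z) = -2 + 1 = -1)
W(p, g) = -1
(8581 + W(154, 6))/(-55*165 - 18020) = (8581 - 1)/(-55*165 - 18020) = 8580/(-9075 - 18020) = 8580/(-27095) = 8580*(-1/27095) = -1716/5419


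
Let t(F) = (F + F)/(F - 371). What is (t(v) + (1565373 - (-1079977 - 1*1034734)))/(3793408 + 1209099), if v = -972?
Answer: 4942354756/6718366901 ≈ 0.73565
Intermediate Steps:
t(F) = 2*F/(-371 + F) (t(F) = (2*F)/(-371 + F) = 2*F/(-371 + F))
(t(v) + (1565373 - (-1079977 - 1*1034734)))/(3793408 + 1209099) = (2*(-972)/(-371 - 972) + (1565373 - (-1079977 - 1*1034734)))/(3793408 + 1209099) = (2*(-972)/(-1343) + (1565373 - (-1079977 - 1034734)))/5002507 = (2*(-972)*(-1/1343) + (1565373 - 1*(-2114711)))*(1/5002507) = (1944/1343 + (1565373 + 2114711))*(1/5002507) = (1944/1343 + 3680084)*(1/5002507) = (4942354756/1343)*(1/5002507) = 4942354756/6718366901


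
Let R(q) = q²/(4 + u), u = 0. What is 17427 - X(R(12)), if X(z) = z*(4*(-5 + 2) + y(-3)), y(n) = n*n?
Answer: 17535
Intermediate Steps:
y(n) = n²
R(q) = q²/4 (R(q) = q²/(4 + 0) = q²/4)
X(z) = -3*z (X(z) = z*(4*(-5 + 2) + (-3)²) = z*(4*(-3) + 9) = z*(-12 + 9) = z*(-3) = -3*z)
17427 - X(R(12)) = 17427 - (-3)*(¼)*12² = 17427 - (-3)*(¼)*144 = 17427 - (-3)*36 = 17427 - 1*(-108) = 17427 + 108 = 17535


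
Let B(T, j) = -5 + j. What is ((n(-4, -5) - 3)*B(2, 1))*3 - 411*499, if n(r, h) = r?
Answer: -205005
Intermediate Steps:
((n(-4, -5) - 3)*B(2, 1))*3 - 411*499 = ((-4 - 3)*(-5 + 1))*3 - 411*499 = -7*(-4)*3 - 205089 = 28*3 - 205089 = 84 - 205089 = -205005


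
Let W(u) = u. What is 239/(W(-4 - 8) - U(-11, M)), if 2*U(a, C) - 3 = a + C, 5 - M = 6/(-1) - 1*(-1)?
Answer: -239/13 ≈ -18.385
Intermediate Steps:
M = 10 (M = 5 - (6/(-1) - 1*(-1)) = 5 - (6*(-1) + 1) = 5 - (-6 + 1) = 5 - 1*(-5) = 5 + 5 = 10)
U(a, C) = 3/2 + C/2 + a/2 (U(a, C) = 3/2 + (a + C)/2 = 3/2 + (C + a)/2 = 3/2 + (C/2 + a/2) = 3/2 + C/2 + a/2)
239/(W(-4 - 8) - U(-11, M)) = 239/((-4 - 8) - (3/2 + (1/2)*10 + (1/2)*(-11))) = 239/(-12 - (3/2 + 5 - 11/2)) = 239/(-12 - 1*1) = 239/(-12 - 1) = 239/(-13) = 239*(-1/13) = -239/13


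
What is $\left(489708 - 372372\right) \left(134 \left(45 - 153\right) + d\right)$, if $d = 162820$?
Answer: $17406560928$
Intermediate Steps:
$\left(489708 - 372372\right) \left(134 \left(45 - 153\right) + d\right) = \left(489708 - 372372\right) \left(134 \left(45 - 153\right) + 162820\right) = 117336 \left(134 \left(-108\right) + 162820\right) = 117336 \left(-14472 + 162820\right) = 117336 \cdot 148348 = 17406560928$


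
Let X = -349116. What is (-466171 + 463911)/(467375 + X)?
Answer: -2260/118259 ≈ -0.019111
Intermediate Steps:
(-466171 + 463911)/(467375 + X) = (-466171 + 463911)/(467375 - 349116) = -2260/118259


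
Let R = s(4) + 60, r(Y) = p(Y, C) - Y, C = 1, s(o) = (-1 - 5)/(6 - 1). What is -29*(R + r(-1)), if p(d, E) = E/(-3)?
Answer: -25868/15 ≈ -1724.5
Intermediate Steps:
s(o) = -6/5
p(d, E) = -E/3 (p(d, E) = E*(-⅓) = -E/3)
r(Y) = -⅓ - Y (r(Y) = -⅓*1 - Y = -⅓ - Y)
R = 294/5 (R = -6/5 + 60 = 294/5 ≈ 58.800)
-29*(R + r(-1)) = -29*(294/5 + (-⅓ - 1*(-1))) = -29*(294/5 + (-⅓ + 1)) = -29*(294/5 + ⅔) = -29*892/15 = -25868/15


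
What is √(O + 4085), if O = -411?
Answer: √3674 ≈ 60.614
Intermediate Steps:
√(O + 4085) = √(-411 + 4085) = √3674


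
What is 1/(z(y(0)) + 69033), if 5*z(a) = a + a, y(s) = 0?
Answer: 1/69033 ≈ 1.4486e-5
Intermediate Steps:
z(a) = 2*a/5 (z(a) = (a + a)/5 = (2*a)/5 = 2*a/5)
1/(z(y(0)) + 69033) = 1/((⅖)*0 + 69033) = 1/(0 + 69033) = 1/69033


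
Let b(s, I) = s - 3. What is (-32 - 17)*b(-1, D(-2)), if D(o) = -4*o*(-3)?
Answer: 196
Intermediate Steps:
D(o) = 12*o
b(s, I) = -3 + s
(-32 - 17)*b(-1, D(-2)) = (-32 - 17)*(-3 - 1) = -49*(-4) = 196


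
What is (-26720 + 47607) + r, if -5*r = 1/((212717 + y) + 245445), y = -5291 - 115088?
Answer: 35276367604/1688915 ≈ 20887.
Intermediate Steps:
y = -120379
r = -1/1688915 (r = -1/(5*((212717 - 120379) + 245445)) = -1/(5*(92338 + 245445)) = -⅕/337783 = -⅕*1/337783 = -1/1688915 ≈ -5.9210e-7)
(-26720 + 47607) + r = (-26720 + 47607) - 1/1688915 = 20887 - 1/1688915 = 35276367604/1688915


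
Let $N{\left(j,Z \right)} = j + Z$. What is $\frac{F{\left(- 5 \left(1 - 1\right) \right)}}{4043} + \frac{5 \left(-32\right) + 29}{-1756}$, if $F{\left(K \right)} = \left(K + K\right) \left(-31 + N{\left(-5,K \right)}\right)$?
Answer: $\frac{131}{1756} \approx 0.074601$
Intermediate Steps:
$N{\left(j,Z \right)} = Z + j$
$F{\left(K \right)} = 2 K \left(-36 + K\right)$ ($F{\left(K \right)} = \left(K + K\right) \left(-31 + \left(K - 5\right)\right) = 2 K \left(-31 + \left(-5 + K\right)\right) = 2 K \left(-36 + K\right)$)
$\frac{F{\left(- 5 \left(1 - 1\right) \right)}}{4043} + \frac{5 \left(-32\right) + 29}{-1756} = \frac{2 \left(- 5 \left(1 - 1\right)\right) \left(-36 - 5 \left(1 - 1\right)\right)}{4043} + \frac{5 \left(-32\right) + 29}{-1756} = 2 \left(\left(-5\right) 0\right) \left(-36 - 0\right) \frac{1}{4043} + \left(-160 + 29\right) \left(- \frac{1}{1756}\right) = 2 \cdot 0 \left(-36 + 0\right) \frac{1}{4043} - - \frac{131}{1756} = 2 \cdot 0 \left(-36\right) \frac{1}{4043} + \frac{131}{1756} = 0 \cdot \frac{1}{4043} + \frac{131}{1756} = 0 + \frac{131}{1756} = \frac{131}{1756}$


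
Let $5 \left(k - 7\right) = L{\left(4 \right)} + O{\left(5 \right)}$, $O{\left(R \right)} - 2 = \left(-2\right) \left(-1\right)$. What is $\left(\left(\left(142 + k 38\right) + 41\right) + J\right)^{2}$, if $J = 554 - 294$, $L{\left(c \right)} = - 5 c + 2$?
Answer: $\frac{9078169}{25} \approx 3.6313 \cdot 10^{5}$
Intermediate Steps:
$L{\left(c \right)} = 2 - 5 c$
$O{\left(R \right)} = 4$ ($O{\left(R \right)} = 2 - -2 = 2 + 2 = 4$)
$k = \frac{21}{5}$ ($k = 7 + \frac{\left(2 - 20\right) + 4}{5} = 7 + \frac{-18 + 4}{5} = 7 + \frac{1}{5} \left(-14\right) = 7 - \frac{14}{5} = \frac{21}{5} \approx 4.2$)
$J = 260$ ($J = 554 - 294 = 260$)
$\left(\left(\left(142 + k 38\right) + 41\right) + J\right)^{2} = \left(\left(\left(142 + \frac{21}{5} \cdot 38\right) + 41\right) + 260\right)^{2} = \left(\left(\left(142 + \frac{798}{5}\right) + 41\right) + 260\right)^{2} = \left(\left(\frac{1508}{5} + 41\right) + 260\right)^{2} = \left(\frac{1713}{5} + 260\right)^{2} = \left(\frac{3013}{5}\right)^{2} = \frac{9078169}{25}$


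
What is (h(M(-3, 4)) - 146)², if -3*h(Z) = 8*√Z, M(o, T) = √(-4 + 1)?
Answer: 4*(219 + 4*3^(¼)*√I)²/9 ≈ 22041.0 + 736.95*I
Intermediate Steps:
M(o, T) = I*√3 (M(o, T) = √(-3) = I*√3)
h(Z) = -8*√Z/3
(h(M(-3, 4)) - 146)² = (-8*3^(¼)*√I/3 - 146)² = (-146 - 8*3^(¼)*√I/3)²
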